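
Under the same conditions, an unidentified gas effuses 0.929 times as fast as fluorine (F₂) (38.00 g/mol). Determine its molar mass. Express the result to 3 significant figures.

44.0 g/mol

By Graham's law, rate_X/rate_F₂ = √(M_F₂/M_X).
0.929 = √(38.00/M_X)
M_X = 38.00 / 0.929² = 38.00 / 0.8630 = 44.0 g/mol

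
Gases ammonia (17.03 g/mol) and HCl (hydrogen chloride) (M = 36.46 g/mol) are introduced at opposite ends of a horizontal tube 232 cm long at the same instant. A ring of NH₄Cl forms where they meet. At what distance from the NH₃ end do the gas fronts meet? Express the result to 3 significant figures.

138 cm

Distances travelled in equal time are proportional to diffusion rates, so d_NH₃/d_HCl = √(M_HCl/M_NH₃) = √(36.46/17.03) = 1.463.
With d_NH₃ + d_HCl = 232 cm, d_HCl = 232/(1 + 1.463) = 94.19 cm.
d_NH₃ = 232 − 94.19 = 138 cm.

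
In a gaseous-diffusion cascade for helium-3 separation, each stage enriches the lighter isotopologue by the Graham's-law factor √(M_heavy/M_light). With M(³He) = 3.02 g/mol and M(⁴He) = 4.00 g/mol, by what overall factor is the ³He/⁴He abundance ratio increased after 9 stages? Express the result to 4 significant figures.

3.542

Each stage multiplies the ratio by α = √(4.00/3.02), so after 9 stages the overall factor is α^9 = (4.00/3.02)^(9/2).
= 1.32450^(9/2) = 3.542.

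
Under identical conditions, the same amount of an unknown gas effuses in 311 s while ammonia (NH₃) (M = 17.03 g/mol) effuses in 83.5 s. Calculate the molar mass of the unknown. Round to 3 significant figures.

236 g/mol

From Graham's law, t_X/t_NH₃ = √(M_X/M_NH₃).
311/83.5 = 3.725 = √(M_X/17.03)
M_X = 17.03 × 3.725² = 17.03 × 13.87 = 236 g/mol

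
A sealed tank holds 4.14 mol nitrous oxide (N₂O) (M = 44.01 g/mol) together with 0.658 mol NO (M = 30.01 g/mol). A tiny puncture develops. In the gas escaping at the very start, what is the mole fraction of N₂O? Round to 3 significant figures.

Each component's effusion rate ∝ (its partial pressure)·(1/√M) ∝ n_i/√M_i.
x_N₂O(eff) = (n_N₂O/√M_N₂O) / (n_N₂O/√M_N₂O + n_NO/√M_NO)
= (4.14/√44.01) / (4.14/√44.01 + 0.658/√30.01) = 0.6241/(0.6241 + 0.1201) = 0.839.

0.839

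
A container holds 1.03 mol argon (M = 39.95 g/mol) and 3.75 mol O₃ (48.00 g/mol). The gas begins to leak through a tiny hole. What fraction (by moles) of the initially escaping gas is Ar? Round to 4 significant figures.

Rate_i ∝ x_i/√M_i (Graham's law weighted by mole fraction), so the effusate composition follows n_i/√M_i.
So x_Ar in the escaping gas = (n_Ar/√M_Ar) / Σ(n_i/√M_i)
= (1.03/√39.95) / (1.03/√39.95 + 3.75/√48.00) = 0.1630/(0.1630 + 0.5413) = 0.2314.

0.2314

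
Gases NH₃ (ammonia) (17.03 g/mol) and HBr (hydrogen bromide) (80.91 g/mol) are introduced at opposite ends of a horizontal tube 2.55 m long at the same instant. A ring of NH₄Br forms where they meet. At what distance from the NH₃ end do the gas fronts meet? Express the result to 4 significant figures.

Distances travelled in equal time are proportional to diffusion rates, so d_NH₃/d_HBr = √(M_HBr/M_NH₃) = √(80.91/17.03) = 2.180.
With d_NH₃ + d_HBr = 2.55 m, d_HBr = 2.55/(1 + 2.180) = 0.8020 m.
d_NH₃ = 2.55 − 0.8020 = 1.748 m.

1.748 m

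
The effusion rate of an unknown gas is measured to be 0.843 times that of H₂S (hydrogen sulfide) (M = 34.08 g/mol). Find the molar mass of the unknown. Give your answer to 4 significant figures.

47.96 g/mol

Using Graham's law: rate_X/rate_H₂S = √(M_H₂S/M_X).
0.843 = √(34.08/M_X)
M_X = 34.08 / 0.843² = 34.08 / 0.7106 = 47.96 g/mol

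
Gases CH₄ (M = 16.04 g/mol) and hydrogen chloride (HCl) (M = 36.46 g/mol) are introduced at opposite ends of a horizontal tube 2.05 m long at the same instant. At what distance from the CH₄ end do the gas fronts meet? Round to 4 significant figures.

Graham's law gives d_CH₄/d_HCl = rate_CH₄/rate_HCl = √(M_HCl/M_CH₄) = √(36.46/16.04) = 1.508.
With d_CH₄ + d_HCl = 2.05 m, d_HCl = 2.05/(1 + 1.508) = 0.8175 m.
d_CH₄ = 2.05 − 0.8175 = 1.233 m.

1.233 m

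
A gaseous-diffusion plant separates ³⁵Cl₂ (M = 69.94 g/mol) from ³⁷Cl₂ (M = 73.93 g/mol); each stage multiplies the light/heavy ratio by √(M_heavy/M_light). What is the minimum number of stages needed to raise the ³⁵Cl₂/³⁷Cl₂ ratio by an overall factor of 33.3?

Per stage α = (73.93/69.94)^(1/2) = 1.05705^0.5, giving ln α = 0.02774.
Need α^N ≥ 33.3 ⇒ N ≥ ln(33.3) / ln α = 3.506 / 0.02774 = 126.37.
Rounding up, N = 127 stages.

127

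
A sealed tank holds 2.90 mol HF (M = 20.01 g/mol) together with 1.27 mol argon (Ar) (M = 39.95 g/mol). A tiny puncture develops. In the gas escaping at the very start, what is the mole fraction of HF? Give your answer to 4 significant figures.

0.7634

Each component's effusion rate ∝ (its partial pressure)·(1/√M) ∝ n_i/√M_i.
Mole fraction of HF in the effusate = (n_HF/√M_HF) / (n_HF/√M_HF + n_Ar/√M_Ar)
= (2.90/√20.01) / (2.90/√20.01 + 1.27/√39.95) = 0.6483/(0.6483 + 0.2009) = 0.7634.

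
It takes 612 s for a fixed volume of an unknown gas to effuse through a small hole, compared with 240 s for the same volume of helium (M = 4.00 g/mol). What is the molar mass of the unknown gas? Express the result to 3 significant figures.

Using Graham's law: t_X/t_He = √(M_X/M_He).
612/240 = 2.550 = √(M_X/4.00)
M_X = 4.00 × 2.550² = 4.00 × 6.502 = 26.0 g/mol

26.0 g/mol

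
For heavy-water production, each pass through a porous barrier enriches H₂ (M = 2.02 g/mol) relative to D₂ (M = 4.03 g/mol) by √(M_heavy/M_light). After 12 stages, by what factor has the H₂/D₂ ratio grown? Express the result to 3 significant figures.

After 12 stages the ratio has grown by (√(4.03/2.02))^12 = (4.03/2.02)^(12/2).
= 1.99505^6 = 63.1.

63.1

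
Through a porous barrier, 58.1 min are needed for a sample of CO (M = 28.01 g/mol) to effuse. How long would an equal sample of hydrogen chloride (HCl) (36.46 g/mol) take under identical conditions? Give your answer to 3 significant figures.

66.3 min

By Graham's law, t_HCl/t_CO = √(M_HCl/M_CO) = √(36.46/28.01) = √1.302 = 1.141.
So the time for HCl is 58.1 × 1.141 = 66.3 min.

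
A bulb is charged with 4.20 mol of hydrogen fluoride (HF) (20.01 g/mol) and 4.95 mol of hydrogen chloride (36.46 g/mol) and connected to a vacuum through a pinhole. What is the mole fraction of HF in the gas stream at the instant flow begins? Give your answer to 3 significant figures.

Each component's effusion rate ∝ (its partial pressure)·(1/√M) ∝ n_i/√M_i.
So x_HF in the escaping gas = (n_HF/√M_HF) / Σ(n_i/√M_i)
= (4.20/√20.01) / (4.20/√20.01 + 4.95/√36.46) = 0.9389/(0.9389 + 0.8198) = 0.534.

0.534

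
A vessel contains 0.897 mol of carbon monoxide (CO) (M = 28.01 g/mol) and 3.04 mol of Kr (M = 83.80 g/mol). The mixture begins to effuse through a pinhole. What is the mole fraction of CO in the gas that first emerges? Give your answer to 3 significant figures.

Each component's effusion rate ∝ (its partial pressure)·(1/√M) ∝ n_i/√M_i.
So x_CO in the escaping gas = (n_CO/√M_CO) / Σ(n_i/√M_i)
= (0.897/√28.01) / (0.897/√28.01 + 3.04/√83.80) = 0.1695/(0.1695 + 0.3321) = 0.338.

0.338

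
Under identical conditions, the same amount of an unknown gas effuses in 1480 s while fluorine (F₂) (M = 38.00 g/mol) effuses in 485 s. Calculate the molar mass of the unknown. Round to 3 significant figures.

Since effusion rate ∝ 1/√M, t_X/t_F₂ = √(M_X/M_F₂).
1480/485 = 3.052 = √(M_X/38.00)
M_X = 38.00 × 3.052² = 38.00 × 9.312 = 354 g/mol

354 g/mol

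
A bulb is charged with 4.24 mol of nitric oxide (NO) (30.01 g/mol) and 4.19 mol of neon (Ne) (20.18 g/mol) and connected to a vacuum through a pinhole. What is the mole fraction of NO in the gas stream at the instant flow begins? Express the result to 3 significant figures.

Effusion rate of each component ∝ n_i/√M_i (partial pressure × 1/√M).
x_NO(eff) = (n_NO/√M_NO) / (n_NO/√M_NO + n_Ne/√M_Ne)
= (4.24/√30.01) / (4.24/√30.01 + 4.19/√20.18) = 0.7740/(0.7740 + 0.9327) = 0.453.

0.453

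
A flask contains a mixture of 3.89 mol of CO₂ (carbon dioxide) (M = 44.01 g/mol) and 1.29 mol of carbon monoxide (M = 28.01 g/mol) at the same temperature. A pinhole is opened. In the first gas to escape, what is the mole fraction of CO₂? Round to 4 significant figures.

0.7064

Effusion rate of each component ∝ n_i/√M_i (partial pressure × 1/√M).
Mole fraction of CO₂ in the effusate = (n_CO₂/√M_CO₂) / (n_CO₂/√M_CO₂ + n_CO/√M_CO)
= (3.89/√44.01) / (3.89/√44.01 + 1.29/√28.01) = 0.5864/(0.5864 + 0.2437) = 0.7064.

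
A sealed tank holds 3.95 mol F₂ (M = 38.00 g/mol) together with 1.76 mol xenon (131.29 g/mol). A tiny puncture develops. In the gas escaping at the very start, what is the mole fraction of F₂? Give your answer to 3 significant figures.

0.807

Rate_i ∝ x_i/√M_i (Graham's law weighted by mole fraction), so the effusate composition follows n_i/√M_i.
x_F₂(eff) = (n_F₂/√M_F₂) / (n_F₂/√M_F₂ + n_Xe/√M_Xe)
= (3.95/√38.00) / (3.95/√38.00 + 1.76/√131.29) = 0.6408/(0.6408 + 0.1536) = 0.807.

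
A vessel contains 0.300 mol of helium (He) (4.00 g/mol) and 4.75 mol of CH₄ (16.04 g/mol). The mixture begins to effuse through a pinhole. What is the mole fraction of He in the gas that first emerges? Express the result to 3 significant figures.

0.112

Effusion rate of each component ∝ n_i/√M_i (partial pressure × 1/√M).
Mole fraction of He in the effusate = (n_He/√M_He) / (n_He/√M_He + n_CH₄/√M_CH₄)
= (0.300/√4.00) / (0.300/√4.00 + 4.75/√16.04) = 0.1500/(0.1500 + 1.186) = 0.112.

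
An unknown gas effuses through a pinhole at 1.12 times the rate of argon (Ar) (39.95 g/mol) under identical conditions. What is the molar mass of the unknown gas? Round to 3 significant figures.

31.8 g/mol

From Graham's law, rate_X/rate_Ar = √(M_Ar/M_X).
1.12 = √(39.95/M_X)
M_X = 39.95 / 1.12² = 39.95 / 1.254 = 31.8 g/mol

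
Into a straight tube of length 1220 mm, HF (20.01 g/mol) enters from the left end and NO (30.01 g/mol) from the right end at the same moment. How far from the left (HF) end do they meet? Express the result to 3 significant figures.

672 mm

Graham's law gives d_HF/d_NO = rate_HF/rate_NO = √(M_NO/M_HF) = √(30.01/20.01) = 1.225.
With d_HF + d_NO = 1220 mm, d_NO = 1220/(1 + 1.225) = 548.4 mm.
d_HF = 1220 − 548.4 = 672 mm.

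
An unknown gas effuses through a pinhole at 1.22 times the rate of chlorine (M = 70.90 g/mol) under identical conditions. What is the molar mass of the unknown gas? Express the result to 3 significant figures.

Graham's law gives rate_X/rate_Cl₂ = √(M_Cl₂/M_X).
1.22 = √(70.90/M_X)
M_X = 70.90 / 1.22² = 70.90 / 1.488 = 47.6 g/mol

47.6 g/mol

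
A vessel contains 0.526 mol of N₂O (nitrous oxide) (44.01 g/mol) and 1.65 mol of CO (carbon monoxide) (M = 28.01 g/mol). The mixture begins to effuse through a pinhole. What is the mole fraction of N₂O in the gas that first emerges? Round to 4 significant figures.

0.2028

Effusion rate of each component ∝ n_i/√M_i (partial pressure × 1/√M).
x_N₂O(eff) = (n_N₂O/√M_N₂O) / (n_N₂O/√M_N₂O + n_CO/√M_CO)
= (0.526/√44.01) / (0.526/√44.01 + 1.65/√28.01) = 0.07929/(0.07929 + 0.3118) = 0.2028.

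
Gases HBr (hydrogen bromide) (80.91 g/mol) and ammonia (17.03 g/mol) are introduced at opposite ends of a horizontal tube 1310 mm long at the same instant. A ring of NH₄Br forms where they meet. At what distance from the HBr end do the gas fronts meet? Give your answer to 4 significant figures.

412.0 mm

In equal time, each gas travels a distance ∝ its rate ∝ 1/√M, so d_HBr/d_NH₃ = √(M_NH₃/M_HBr) = √(17.03/80.91) = 0.4588.
With d_HBr + d_NH₃ = 1310 mm, d_NH₃ = 1310/(1 + 0.4588) = 898.0 mm.
d_HBr = 1310 − 898.0 = 412.0 mm.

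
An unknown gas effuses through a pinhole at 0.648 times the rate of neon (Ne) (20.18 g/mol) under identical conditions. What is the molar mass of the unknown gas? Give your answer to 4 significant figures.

48.06 g/mol

From Graham's law, rate_X/rate_Ne = √(M_Ne/M_X).
0.648 = √(20.18/M_X)
M_X = 20.18 / 0.648² = 20.18 / 0.4199 = 48.06 g/mol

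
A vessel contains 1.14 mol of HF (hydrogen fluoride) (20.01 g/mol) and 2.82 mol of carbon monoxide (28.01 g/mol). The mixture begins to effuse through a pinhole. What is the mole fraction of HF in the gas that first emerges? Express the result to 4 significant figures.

Effusion rate of each component ∝ n_i/√M_i (partial pressure × 1/√M).
x_HF(eff) = (n_HF/√M_HF) / (n_HF/√M_HF + n_CO/√M_CO)
= (1.14/√20.01) / (1.14/√20.01 + 2.82/√28.01) = 0.2548/(0.2548 + 0.5328) = 0.3235.

0.3235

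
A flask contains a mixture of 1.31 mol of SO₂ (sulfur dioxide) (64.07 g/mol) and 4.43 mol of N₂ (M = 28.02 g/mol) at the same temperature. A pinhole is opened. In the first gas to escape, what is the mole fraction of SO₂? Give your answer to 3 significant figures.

0.164

The effusion rate of species i is ∝ p_i/√M_i ∝ n_i/√M_i.
Mole fraction of SO₂ in the effusate = (n_SO₂/√M_SO₂) / (n_SO₂/√M_SO₂ + n_N₂/√M_N₂)
= (1.31/√64.07) / (1.31/√64.07 + 4.43/√28.02) = 0.1637/(0.1637 + 0.8369) = 0.164.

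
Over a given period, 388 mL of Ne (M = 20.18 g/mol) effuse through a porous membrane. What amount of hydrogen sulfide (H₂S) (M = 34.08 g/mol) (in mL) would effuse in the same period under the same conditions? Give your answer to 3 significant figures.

Graham's law gives rate_H₂S/rate_Ne = √(M_Ne/M_H₂S) = √(20.18/34.08) = √0.5921 = 0.7695.
So the volume for H₂S is 388 × 0.7695 = 299 mL.

299 mL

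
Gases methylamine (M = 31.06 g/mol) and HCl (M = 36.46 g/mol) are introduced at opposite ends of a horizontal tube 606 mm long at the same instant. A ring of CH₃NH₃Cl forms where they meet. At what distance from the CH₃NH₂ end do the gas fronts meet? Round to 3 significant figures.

The fronts meet when d_CH₃NH₂ + d_HCl = L with d_CH₃NH₂/d_HCl = √(M_HCl/M_CH₃NH₂) (Graham's law). Here √(M_HCl/M_CH₃NH₂) = √(36.46/31.06) = 1.083.
With d_CH₃NH₂ + d_HCl = 606 mm, d_HCl = 606/(1 + 1.083) = 290.9 mm.
d_CH₃NH₂ = 606 − 290.9 = 315 mm.

315 mm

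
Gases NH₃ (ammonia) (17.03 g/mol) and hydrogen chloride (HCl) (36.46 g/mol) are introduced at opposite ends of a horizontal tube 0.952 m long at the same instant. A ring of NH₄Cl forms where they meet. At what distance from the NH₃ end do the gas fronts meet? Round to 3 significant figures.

In equal time, each gas travels a distance ∝ its rate ∝ 1/√M, so d_NH₃/d_HCl = √(M_HCl/M_NH₃) = √(36.46/17.03) = 1.463.
With d_NH₃ + d_HCl = 0.952 m, d_HCl = 0.952/(1 + 1.463) = 0.3865 m.
d_NH₃ = 0.952 − 0.3865 = 0.566 m.

0.566 m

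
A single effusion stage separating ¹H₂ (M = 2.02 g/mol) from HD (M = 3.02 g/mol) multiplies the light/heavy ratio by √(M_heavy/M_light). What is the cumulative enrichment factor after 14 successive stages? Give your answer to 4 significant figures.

16.70

After 14 stages the ratio has grown by (√(3.02/2.02))^14 = (3.02/2.02)^(14/2).
= 1.49505^7 = 16.70.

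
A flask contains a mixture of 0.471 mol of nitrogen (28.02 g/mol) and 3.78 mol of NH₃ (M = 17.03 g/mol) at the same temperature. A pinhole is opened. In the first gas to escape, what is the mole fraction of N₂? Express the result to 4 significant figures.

0.08854

Effusion rate of each component ∝ n_i/√M_i (partial pressure × 1/√M).
x_N₂(eff) = (n_N₂/√M_N₂) / (n_N₂/√M_N₂ + n_NH₃/√M_NH₃)
= (0.471/√28.02) / (0.471/√28.02 + 3.78/√17.03) = 0.08898/(0.08898 + 0.9160) = 0.08854.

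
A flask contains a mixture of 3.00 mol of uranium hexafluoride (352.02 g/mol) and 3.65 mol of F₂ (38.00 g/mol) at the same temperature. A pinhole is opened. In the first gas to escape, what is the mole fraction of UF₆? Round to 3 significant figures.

0.213

The effusion rate of species i is ∝ p_i/√M_i ∝ n_i/√M_i.
So x_UF₆ in the escaping gas = (n_UF₆/√M_UF₆) / Σ(n_i/√M_i)
= (3.00/√352.02) / (3.00/√352.02 + 3.65/√38.00) = 0.1599/(0.1599 + 0.5921) = 0.213.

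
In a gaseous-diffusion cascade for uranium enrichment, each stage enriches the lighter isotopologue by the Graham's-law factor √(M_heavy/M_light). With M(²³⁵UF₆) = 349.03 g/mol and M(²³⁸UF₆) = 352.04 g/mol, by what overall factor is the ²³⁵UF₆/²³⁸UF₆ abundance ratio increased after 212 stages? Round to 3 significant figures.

After 212 stages the ratio has grown by (√(352.04/349.03))^212 = (352.04/349.03)^(212/2).
= 1.00862^106 = 2.48.

2.48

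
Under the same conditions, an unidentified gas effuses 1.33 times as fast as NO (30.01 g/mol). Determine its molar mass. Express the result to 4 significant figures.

Since effusion rate ∝ 1/√M, rate_X/rate_NO = √(M_NO/M_X).
1.33 = √(30.01/M_X)
M_X = 30.01 / 1.33² = 30.01 / 1.769 = 16.97 g/mol

16.97 g/mol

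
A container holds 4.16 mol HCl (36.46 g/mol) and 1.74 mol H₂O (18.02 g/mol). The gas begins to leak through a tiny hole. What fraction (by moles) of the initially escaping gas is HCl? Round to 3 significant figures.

0.627

Rate_i ∝ x_i/√M_i (Graham's law weighted by mole fraction), so the effusate composition follows n_i/√M_i.
So x_HCl in the escaping gas = (n_HCl/√M_HCl) / Σ(n_i/√M_i)
= (4.16/√36.46) / (4.16/√36.46 + 1.74/√18.02) = 0.6889/(0.6889 + 0.4099) = 0.627.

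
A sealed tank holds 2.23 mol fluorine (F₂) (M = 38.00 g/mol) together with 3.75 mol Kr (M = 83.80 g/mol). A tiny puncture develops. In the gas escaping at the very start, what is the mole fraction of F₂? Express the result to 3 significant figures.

0.469

Rate_i ∝ x_i/√M_i (Graham's law weighted by mole fraction), so the effusate composition follows n_i/√M_i.
So x_F₂ in the escaping gas = (n_F₂/√M_F₂) / Σ(n_i/√M_i)
= (2.23/√38.00) / (2.23/√38.00 + 3.75/√83.80) = 0.3618/(0.3618 + 0.4096) = 0.469.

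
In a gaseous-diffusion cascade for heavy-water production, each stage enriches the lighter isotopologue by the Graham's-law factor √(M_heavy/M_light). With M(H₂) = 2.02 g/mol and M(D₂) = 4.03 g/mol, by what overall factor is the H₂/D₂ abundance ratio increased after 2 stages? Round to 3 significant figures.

2.00

The single-stage factor is √(M_heavy/M_light), so 2 stages give [√(4.03/2.02)]^2 = (4.03/2.02)^(2/2).
= 1.99505^1 = 2.00.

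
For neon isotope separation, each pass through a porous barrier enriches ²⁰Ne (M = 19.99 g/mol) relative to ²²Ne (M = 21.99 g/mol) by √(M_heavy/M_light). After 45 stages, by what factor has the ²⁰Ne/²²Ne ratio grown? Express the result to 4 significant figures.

Each stage multiplies the ratio by α = √(21.99/19.99), so after 45 stages the overall factor is α^45 = (21.99/19.99)^(45/2).
= 1.10005^(45/2) = 8.546.

8.546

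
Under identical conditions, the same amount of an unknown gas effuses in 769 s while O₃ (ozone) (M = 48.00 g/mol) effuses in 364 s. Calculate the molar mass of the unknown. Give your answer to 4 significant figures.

Using Graham's law: t_X/t_O₃ = √(M_X/M_O₃).
769/364 = 2.113 = √(M_X/48.00)
M_X = 48.00 × 2.113² = 48.00 × 4.463 = 214.2 g/mol

214.2 g/mol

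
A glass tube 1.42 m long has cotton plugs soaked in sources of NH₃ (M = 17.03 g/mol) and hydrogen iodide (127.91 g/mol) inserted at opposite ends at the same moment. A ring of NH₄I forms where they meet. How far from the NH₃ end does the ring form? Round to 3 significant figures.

1.04 m

In equal time, each gas travels a distance ∝ its rate ∝ 1/√M, so d_NH₃/d_HI = √(M_HI/M_NH₃) = √(127.91/17.03) = 2.741.
With d_NH₃ + d_HI = 1.42 m, d_HI = 1.42/(1 + 2.741) = 0.3796 m.
d_NH₃ = 1.42 − 0.3796 = 1.04 m.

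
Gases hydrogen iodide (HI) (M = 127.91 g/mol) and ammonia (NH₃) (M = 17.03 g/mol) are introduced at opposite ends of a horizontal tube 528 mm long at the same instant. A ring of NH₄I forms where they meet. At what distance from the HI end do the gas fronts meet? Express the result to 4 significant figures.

141.2 mm

The fronts meet when d_HI + d_NH₃ = L with d_HI/d_NH₃ = √(M_NH₃/M_HI) (Graham's law). Here √(M_NH₃/M_HI) = √(17.03/127.91) = 0.3649.
With d_HI + d_NH₃ = 528 mm, d_NH₃ = 528/(1 + 0.3649) = 386.8 mm.
d_HI = 528 − 386.8 = 141.2 mm.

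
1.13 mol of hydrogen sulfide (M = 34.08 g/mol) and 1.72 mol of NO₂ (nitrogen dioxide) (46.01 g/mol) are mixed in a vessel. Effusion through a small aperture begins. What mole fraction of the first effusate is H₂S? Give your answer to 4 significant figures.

0.4329

Effusion rate of each component ∝ n_i/√M_i (partial pressure × 1/√M).
So x_H₂S in the escaping gas = (n_H₂S/√M_H₂S) / Σ(n_i/√M_i)
= (1.13/√34.08) / (1.13/√34.08 + 1.72/√46.01) = 0.1936/(0.1936 + 0.2536) = 0.4329.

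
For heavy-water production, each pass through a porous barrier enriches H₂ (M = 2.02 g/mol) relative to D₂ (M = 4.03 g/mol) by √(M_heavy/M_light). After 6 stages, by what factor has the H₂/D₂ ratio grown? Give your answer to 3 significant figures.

Each stage multiplies the ratio by α = √(4.03/2.02), so after 6 stages the overall factor is α^6 = (4.03/2.02)^(6/2).
= 1.99505^3 = 7.94.

7.94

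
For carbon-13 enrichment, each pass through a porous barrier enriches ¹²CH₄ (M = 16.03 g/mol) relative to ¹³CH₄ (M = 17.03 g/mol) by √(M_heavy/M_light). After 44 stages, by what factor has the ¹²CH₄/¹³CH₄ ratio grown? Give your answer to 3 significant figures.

3.79

Overall factor = α^44 with α = √(17.03/16.03), i.e. (17.03/16.03)^(44/2).
= 1.06238^22 = 3.79.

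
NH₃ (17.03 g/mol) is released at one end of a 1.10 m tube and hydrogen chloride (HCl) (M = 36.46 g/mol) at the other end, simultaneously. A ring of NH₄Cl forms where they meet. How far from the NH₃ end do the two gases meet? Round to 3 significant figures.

0.653 m

Graham's law gives d_NH₃/d_HCl = rate_NH₃/rate_HCl = √(M_HCl/M_NH₃) = √(36.46/17.03) = 1.463.
With d_NH₃ + d_HCl = 1.10 m, d_HCl = 1.10/(1 + 1.463) = 0.4466 m.
d_NH₃ = 1.10 − 0.4466 = 0.653 m.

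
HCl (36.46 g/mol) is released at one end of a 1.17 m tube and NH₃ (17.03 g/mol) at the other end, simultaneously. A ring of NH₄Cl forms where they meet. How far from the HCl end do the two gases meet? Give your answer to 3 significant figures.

In equal time, each gas travels a distance ∝ its rate ∝ 1/√M, so d_HCl/d_NH₃ = √(M_NH₃/M_HCl) = √(17.03/36.46) = 0.6834.
With d_HCl + d_NH₃ = 1.17 m, d_NH₃ = 1.17/(1 + 0.6834) = 0.6950 m.
d_HCl = 1.17 − 0.6950 = 0.475 m.

0.475 m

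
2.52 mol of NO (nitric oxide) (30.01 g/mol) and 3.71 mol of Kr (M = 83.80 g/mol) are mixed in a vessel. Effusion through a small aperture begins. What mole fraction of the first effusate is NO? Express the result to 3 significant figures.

0.532

Effusion rate of each component ∝ n_i/√M_i (partial pressure × 1/√M).
Mole fraction of NO in the effusate = (n_NO/√M_NO) / (n_NO/√M_NO + n_Kr/√M_Kr)
= (2.52/√30.01) / (2.52/√30.01 + 3.71/√83.80) = 0.4600/(0.4600 + 0.4053) = 0.532.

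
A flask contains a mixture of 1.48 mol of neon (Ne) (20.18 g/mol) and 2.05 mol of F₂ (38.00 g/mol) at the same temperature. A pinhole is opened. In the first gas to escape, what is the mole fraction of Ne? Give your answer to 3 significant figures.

Effusion rate of each component ∝ n_i/√M_i (partial pressure × 1/√M).
x_Ne(eff) = (n_Ne/√M_Ne) / (n_Ne/√M_Ne + n_F₂/√M_F₂)
= (1.48/√20.18) / (1.48/√20.18 + 2.05/√38.00) = 0.3295/(0.3295 + 0.3326) = 0.498.

0.498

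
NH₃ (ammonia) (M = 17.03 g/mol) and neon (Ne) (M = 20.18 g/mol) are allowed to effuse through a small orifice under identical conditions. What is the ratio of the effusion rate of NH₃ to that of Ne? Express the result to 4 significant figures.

From Graham's law, rate_NH₃/rate_Ne = √(M_Ne/M_NH₃) = √(20.18/17.03) = √1.185 = 1.089.

1.089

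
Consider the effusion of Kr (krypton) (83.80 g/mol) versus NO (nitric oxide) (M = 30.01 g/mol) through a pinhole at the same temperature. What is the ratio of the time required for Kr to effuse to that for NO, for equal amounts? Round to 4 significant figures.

From Graham's law, t_Kr/t_NO = √(M_Kr/M_NO) = √(83.80/30.01) = √2.792 = 1.671.

1.671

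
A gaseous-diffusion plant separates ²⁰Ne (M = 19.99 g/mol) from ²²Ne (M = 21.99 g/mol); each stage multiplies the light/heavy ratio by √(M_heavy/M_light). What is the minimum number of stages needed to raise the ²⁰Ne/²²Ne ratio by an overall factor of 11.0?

51

Single-stage factor α = √(21.99/19.99), so ln α = ½ ln(1.10005) = 0.04768.
Need α^N ≥ 11.0 ⇒ N ≥ ln(11.0) / ln α = 2.398 / 0.04768 = 50.29.
Rounding up, N = 51 stages.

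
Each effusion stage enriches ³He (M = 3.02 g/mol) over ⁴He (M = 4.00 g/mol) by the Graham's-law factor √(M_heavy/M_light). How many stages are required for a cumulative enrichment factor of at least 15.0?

Per stage α = (4.00/3.02)^(1/2) = 1.32450^0.5, giving ln α = 0.1405.
Need α^N ≥ 15.0 ⇒ N ≥ ln(15.0) / ln α = 2.708 / 0.1405 = 19.27.
So at least 20 stages are needed.

20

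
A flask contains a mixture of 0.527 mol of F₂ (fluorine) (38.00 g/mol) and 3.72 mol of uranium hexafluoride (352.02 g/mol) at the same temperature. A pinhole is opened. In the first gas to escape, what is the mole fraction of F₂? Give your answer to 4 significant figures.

Rate_i ∝ x_i/√M_i (Graham's law weighted by mole fraction), so the effusate composition follows n_i/√M_i.
So x_F₂ in the escaping gas = (n_F₂/√M_F₂) / Σ(n_i/√M_i)
= (0.527/√38.00) / (0.527/√38.00 + 3.72/√352.02) = 0.08549/(0.08549 + 0.1983) = 0.3013.

0.3013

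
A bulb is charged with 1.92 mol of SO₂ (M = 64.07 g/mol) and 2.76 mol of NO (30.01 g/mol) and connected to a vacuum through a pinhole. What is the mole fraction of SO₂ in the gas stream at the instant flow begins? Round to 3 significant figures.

0.323

Each component's effusion rate ∝ (its partial pressure)·(1/√M) ∝ n_i/√M_i.
So x_SO₂ in the escaping gas = (n_SO₂/√M_SO₂) / Σ(n_i/√M_i)
= (1.92/√64.07) / (1.92/√64.07 + 2.76/√30.01) = 0.2399/(0.2399 + 0.5038) = 0.323.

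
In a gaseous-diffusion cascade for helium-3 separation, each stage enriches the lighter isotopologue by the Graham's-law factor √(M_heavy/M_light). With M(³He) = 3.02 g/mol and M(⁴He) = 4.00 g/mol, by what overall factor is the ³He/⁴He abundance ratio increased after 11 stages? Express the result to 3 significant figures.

4.69

Overall factor = α^11 with α = √(4.00/3.02), i.e. (4.00/3.02)^(11/2).
= 1.32450^(11/2) = 4.69.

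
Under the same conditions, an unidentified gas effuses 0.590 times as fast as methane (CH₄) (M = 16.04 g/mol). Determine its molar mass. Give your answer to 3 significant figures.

46.1 g/mol

From Graham's law, rate_X/rate_CH₄ = √(M_CH₄/M_X).
0.590 = √(16.04/M_X)
M_X = 16.04 / 0.590² = 16.04 / 0.3481 = 46.1 g/mol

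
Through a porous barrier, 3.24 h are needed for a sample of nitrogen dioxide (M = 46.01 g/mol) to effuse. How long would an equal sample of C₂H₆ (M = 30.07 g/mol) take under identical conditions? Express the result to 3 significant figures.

Graham's law gives t_C₂H₆/t_NO₂ = √(M_C₂H₆/M_NO₂) = √(30.07/46.01) = √0.6536 = 0.8084.
So the time for C₂H₆ is 3.24 × 0.8084 = 2.62 h.

2.62 h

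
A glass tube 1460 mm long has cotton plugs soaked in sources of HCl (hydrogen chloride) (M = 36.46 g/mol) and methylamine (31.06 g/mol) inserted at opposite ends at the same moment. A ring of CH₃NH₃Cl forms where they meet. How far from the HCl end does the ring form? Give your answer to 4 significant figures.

700.8 mm

The fronts meet when d_HCl + d_CH₃NH₂ = L with d_HCl/d_CH₃NH₂ = √(M_CH₃NH₂/M_HCl) (Graham's law). Here √(M_CH₃NH₂/M_HCl) = √(31.06/36.46) = 0.9230.
With d_HCl + d_CH₃NH₂ = 1460 mm, d_CH₃NH₂ = 1460/(1 + 0.9230) = 759.2 mm.
d_HCl = 1460 − 759.2 = 700.8 mm.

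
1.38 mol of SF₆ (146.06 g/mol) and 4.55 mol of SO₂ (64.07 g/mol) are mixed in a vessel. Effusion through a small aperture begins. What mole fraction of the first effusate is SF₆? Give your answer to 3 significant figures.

0.167

The effusion rate of species i is ∝ p_i/√M_i ∝ n_i/√M_i.
x_SF₆(eff) = (n_SF₆/√M_SF₆) / (n_SF₆/√M_SF₆ + n_SO₂/√M_SO₂)
= (1.38/√146.06) / (1.38/√146.06 + 4.55/√64.07) = 0.1142/(0.1142 + 0.5684) = 0.167.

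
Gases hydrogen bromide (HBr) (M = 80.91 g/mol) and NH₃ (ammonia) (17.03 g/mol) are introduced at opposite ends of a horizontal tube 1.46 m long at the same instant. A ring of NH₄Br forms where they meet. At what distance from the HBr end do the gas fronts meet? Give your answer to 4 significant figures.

The fronts meet when d_HBr + d_NH₃ = L with d_HBr/d_NH₃ = √(M_NH₃/M_HBr) (Graham's law). Here √(M_NH₃/M_HBr) = √(17.03/80.91) = 0.4588.
With d_HBr + d_NH₃ = 1.46 m, d_NH₃ = 1.46/(1 + 0.4588) = 1.001 m.
d_HBr = 1.46 − 1.001 = 0.4592 m.

0.4592 m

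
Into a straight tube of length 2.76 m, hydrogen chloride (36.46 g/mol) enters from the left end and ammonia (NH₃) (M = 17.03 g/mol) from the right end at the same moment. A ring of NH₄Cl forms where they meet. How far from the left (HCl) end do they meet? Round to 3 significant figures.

In equal time, each gas travels a distance ∝ its rate ∝ 1/√M, so d_HCl/d_NH₃ = √(M_NH₃/M_HCl) = √(17.03/36.46) = 0.6834.
With d_HCl + d_NH₃ = 2.76 m, d_NH₃ = 2.76/(1 + 0.6834) = 1.640 m.
d_HCl = 2.76 − 1.640 = 1.12 m.

1.12 m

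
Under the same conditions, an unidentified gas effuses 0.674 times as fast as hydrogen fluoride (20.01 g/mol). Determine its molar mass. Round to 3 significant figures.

44.0 g/mol

Since effusion rate ∝ 1/√M, rate_X/rate_HF = √(M_HF/M_X).
0.674 = √(20.01/M_X)
M_X = 20.01 / 0.674² = 20.01 / 0.4543 = 44.0 g/mol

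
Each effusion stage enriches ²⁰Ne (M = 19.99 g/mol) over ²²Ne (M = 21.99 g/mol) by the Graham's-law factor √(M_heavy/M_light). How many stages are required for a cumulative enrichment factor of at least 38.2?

With α = √(21.99/19.99) per stage, ln α = ½ ln(1.10005) = 0.04768.
Need α^N ≥ 38.2 ⇒ N ≥ ln(38.2) / ln α = 3.643 / 0.04768 = 76.41.
Minimum whole number of stages: N = 77.

77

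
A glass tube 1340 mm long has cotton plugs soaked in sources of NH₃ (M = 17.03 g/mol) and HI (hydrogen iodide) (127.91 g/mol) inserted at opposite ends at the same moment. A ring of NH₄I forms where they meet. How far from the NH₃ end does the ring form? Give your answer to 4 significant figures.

981.8 mm

The fronts meet when d_NH₃ + d_HI = L with d_NH₃/d_HI = √(M_HI/M_NH₃) (Graham's law). Here √(M_HI/M_NH₃) = √(127.91/17.03) = 2.741.
With d_NH₃ + d_HI = 1340 mm, d_HI = 1340/(1 + 2.741) = 358.2 mm.
d_NH₃ = 1340 − 358.2 = 981.8 mm.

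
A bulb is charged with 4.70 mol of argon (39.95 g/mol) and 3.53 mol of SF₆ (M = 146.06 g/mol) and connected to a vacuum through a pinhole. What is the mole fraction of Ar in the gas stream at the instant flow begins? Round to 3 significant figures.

0.718

The effusion rate of species i is ∝ p_i/√M_i ∝ n_i/√M_i.
x_Ar(eff) = (n_Ar/√M_Ar) / (n_Ar/√M_Ar + n_SF₆/√M_SF₆)
= (4.70/√39.95) / (4.70/√39.95 + 3.53/√146.06) = 0.7436/(0.7436 + 0.2921) = 0.718.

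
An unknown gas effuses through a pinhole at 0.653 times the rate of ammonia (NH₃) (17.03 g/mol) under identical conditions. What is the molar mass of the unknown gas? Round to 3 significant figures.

By Graham's law, rate_X/rate_NH₃ = √(M_NH₃/M_X).
0.653 = √(17.03/M_X)
M_X = 17.03 / 0.653² = 17.03 / 0.4264 = 39.9 g/mol

39.9 g/mol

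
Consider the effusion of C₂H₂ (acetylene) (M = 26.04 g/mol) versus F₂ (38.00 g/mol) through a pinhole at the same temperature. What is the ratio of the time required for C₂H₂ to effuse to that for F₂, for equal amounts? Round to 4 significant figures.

0.8278

From Graham's law, t_C₂H₂/t_F₂ = √(M_C₂H₂/M_F₂) = √(26.04/38.00) = √0.6853 = 0.8278.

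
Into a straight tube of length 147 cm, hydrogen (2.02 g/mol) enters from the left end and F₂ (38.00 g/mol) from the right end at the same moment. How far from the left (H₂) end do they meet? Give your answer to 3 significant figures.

119 cm

In equal time, each gas travels a distance ∝ its rate ∝ 1/√M, so d_H₂/d_F₂ = √(M_F₂/M_H₂) = √(38.00/2.02) = 4.337.
With d_H₂ + d_F₂ = 147 cm, d_F₂ = 147/(1 + 4.337) = 27.54 cm.
d_H₂ = 147 − 27.54 = 119 cm.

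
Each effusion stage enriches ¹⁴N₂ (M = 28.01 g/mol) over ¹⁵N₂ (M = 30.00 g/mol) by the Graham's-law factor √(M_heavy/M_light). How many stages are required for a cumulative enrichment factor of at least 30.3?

100

Single-stage factor α = √(30.00/28.01), so ln α = ½ ln(1.07105) = 0.03432.
Need α^N ≥ 30.3 ⇒ N ≥ ln(30.3) / ln α = 3.411 / 0.03432 = 99.40.
So at least 100 stages are needed.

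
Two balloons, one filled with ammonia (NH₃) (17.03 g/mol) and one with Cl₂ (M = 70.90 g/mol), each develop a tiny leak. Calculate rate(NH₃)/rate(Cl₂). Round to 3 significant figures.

Since effusion rate ∝ 1/√M, rate_NH₃/rate_Cl₂ = √(M_Cl₂/M_NH₃) = √(70.90/17.03) = √4.163 = 2.04.

2.04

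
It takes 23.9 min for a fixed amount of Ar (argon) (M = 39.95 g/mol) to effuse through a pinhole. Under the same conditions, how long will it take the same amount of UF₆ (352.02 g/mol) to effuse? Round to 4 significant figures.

Since effusion rate ∝ 1/√M, t_UF₆/t_Ar = √(M_UF₆/M_Ar) = √(352.02/39.95) = √8.812 = 2.968.
So the time for UF₆ is 23.9 × 2.968 = 70.95 min.

70.95 min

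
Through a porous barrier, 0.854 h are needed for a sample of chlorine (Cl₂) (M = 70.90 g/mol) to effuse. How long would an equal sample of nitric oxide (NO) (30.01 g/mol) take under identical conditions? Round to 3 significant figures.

By Graham's law, t_NO/t_Cl₂ = √(M_NO/M_Cl₂) = √(30.01/70.90) = √0.4233 = 0.6506.
So the time for NO is 0.854 × 0.6506 = 0.556 h.

0.556 h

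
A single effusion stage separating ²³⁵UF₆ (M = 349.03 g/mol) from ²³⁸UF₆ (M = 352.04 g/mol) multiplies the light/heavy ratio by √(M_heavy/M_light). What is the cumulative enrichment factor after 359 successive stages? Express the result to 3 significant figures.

4.67

The single-stage factor is √(M_heavy/M_light), so 359 stages give [√(352.04/349.03)]^359 = (352.04/349.03)^(359/2).
= 1.00862^(359/2) = 4.67.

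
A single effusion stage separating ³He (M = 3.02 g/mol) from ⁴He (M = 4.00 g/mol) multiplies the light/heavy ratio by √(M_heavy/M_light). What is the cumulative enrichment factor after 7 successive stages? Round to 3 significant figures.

Each stage multiplies the ratio by α = √(4.00/3.02), so after 7 stages the overall factor is α^7 = (4.00/3.02)^(7/2).
= 1.32450^(7/2) = 2.67.

2.67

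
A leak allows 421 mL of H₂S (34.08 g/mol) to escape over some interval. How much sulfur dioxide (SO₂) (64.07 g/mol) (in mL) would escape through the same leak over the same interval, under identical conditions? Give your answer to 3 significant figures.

307 mL

Since effusion rate ∝ 1/√M, rate_SO₂/rate_H₂S = √(M_H₂S/M_SO₂) = √(34.08/64.07) = √0.5319 = 0.7293.
So the volume for SO₂ is 421 × 0.7293 = 307 mL.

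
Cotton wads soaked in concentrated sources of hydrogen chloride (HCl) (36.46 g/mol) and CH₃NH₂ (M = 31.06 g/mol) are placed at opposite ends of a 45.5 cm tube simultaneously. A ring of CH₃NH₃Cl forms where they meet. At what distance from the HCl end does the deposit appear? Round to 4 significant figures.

21.84 cm

Distances travelled in equal time are proportional to diffusion rates, so d_HCl/d_CH₃NH₂ = √(M_CH₃NH₂/M_HCl) = √(31.06/36.46) = 0.9230.
With d_HCl + d_CH₃NH₂ = 45.5 cm, d_CH₃NH₂ = 45.5/(1 + 0.9230) = 23.66 cm.
d_HCl = 45.5 − 23.66 = 21.84 cm.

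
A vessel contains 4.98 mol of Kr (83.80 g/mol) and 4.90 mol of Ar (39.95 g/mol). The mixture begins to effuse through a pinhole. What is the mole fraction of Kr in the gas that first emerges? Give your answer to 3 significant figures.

Each component's effusion rate ∝ (its partial pressure)·(1/√M) ∝ n_i/√M_i.
Mole fraction of Kr in the effusate = (n_Kr/√M_Kr) / (n_Kr/√M_Kr + n_Ar/√M_Ar)
= (4.98/√83.80) / (4.98/√83.80 + 4.90/√39.95) = 0.5440/(0.5440 + 0.7752) = 0.412.

0.412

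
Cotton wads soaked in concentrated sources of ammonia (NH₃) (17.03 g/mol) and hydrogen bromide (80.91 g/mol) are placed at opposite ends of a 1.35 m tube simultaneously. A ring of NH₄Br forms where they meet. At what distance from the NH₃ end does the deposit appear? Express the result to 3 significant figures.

0.925 m

The fronts meet when d_NH₃ + d_HBr = L with d_NH₃/d_HBr = √(M_HBr/M_NH₃) (Graham's law). Here √(M_HBr/M_NH₃) = √(80.91/17.03) = 2.180.
With d_NH₃ + d_HBr = 1.35 m, d_HBr = 1.35/(1 + 2.180) = 0.4246 m.
d_NH₃ = 1.35 − 0.4246 = 0.925 m.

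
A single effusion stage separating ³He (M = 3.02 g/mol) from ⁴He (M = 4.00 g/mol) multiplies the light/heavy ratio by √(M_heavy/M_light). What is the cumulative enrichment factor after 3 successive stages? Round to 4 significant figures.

1.524

The single-stage factor is √(M_heavy/M_light), so 3 stages give [√(4.00/3.02)]^3 = (4.00/3.02)^(3/2).
= 1.32450^(3/2) = 1.524.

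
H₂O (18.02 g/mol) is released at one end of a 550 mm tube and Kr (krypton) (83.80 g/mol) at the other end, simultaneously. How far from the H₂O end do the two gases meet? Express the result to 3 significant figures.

376 mm

Graham's law gives d_H₂O/d_Kr = rate_H₂O/rate_Kr = √(M_Kr/M_H₂O) = √(83.80/18.02) = 2.156.
With d_H₂O + d_Kr = 550 mm, d_Kr = 550/(1 + 2.156) = 174.2 mm.
d_H₂O = 550 − 174.2 = 376 mm.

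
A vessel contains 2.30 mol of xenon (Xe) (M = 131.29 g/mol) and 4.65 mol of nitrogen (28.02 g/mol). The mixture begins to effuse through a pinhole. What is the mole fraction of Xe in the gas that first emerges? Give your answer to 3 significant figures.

Effusion rate of each component ∝ n_i/√M_i (partial pressure × 1/√M).
Mole fraction of Xe in the effusate = (n_Xe/√M_Xe) / (n_Xe/√M_Xe + n_N₂/√M_N₂)
= (2.30/√131.29) / (2.30/√131.29 + 4.65/√28.02) = 0.2007/(0.2007 + 0.8785) = 0.186.

0.186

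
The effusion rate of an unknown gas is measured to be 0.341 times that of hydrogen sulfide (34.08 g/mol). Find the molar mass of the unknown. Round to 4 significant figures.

From Graham's law, rate_X/rate_H₂S = √(M_H₂S/M_X).
0.341 = √(34.08/M_X)
M_X = 34.08 / 0.341² = 34.08 / 0.1163 = 293.1 g/mol

293.1 g/mol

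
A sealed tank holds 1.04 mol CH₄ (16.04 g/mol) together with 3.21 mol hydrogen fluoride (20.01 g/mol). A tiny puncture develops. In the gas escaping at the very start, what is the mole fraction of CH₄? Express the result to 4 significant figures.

Rate_i ∝ x_i/√M_i (Graham's law weighted by mole fraction), so the effusate composition follows n_i/√M_i.
So x_CH₄ in the escaping gas = (n_CH₄/√M_CH₄) / Σ(n_i/√M_i)
= (1.04/√16.04) / (1.04/√16.04 + 3.21/√20.01) = 0.2597/(0.2597 + 0.7176) = 0.2657.

0.2657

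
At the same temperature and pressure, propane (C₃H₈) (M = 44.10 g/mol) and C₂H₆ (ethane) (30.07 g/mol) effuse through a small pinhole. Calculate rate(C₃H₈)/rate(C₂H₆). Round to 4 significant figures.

0.8257

By Graham's law, rate_C₃H₈/rate_C₂H₆ = √(M_C₂H₆/M_C₃H₈) = √(30.07/44.10) = √0.6819 = 0.8257.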